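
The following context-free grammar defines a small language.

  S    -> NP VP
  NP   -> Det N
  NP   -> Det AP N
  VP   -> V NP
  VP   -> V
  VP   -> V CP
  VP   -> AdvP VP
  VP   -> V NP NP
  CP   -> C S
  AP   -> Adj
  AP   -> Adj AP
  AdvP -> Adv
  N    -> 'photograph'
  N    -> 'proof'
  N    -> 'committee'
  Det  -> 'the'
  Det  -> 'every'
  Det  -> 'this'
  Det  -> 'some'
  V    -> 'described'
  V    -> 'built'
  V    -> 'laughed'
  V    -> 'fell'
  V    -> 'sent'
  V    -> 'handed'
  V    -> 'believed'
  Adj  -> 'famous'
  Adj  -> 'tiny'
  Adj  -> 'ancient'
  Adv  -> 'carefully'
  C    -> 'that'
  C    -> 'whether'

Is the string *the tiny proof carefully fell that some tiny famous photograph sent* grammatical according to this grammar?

S
  NP
    Det: the
    AP
      Adj: tiny
    N: proof
  VP
    AdvP
      Adv: carefully
    VP
      V: fell
      CP
        C: that
        S
          NP
            Det: some
            AP
              Adj: tiny
              AP
                Adj: famous
            N: photograph
          VP
            V: sent
Each bracket corresponds to one application of a listed rule, so the string is derivable from S.

Grammatical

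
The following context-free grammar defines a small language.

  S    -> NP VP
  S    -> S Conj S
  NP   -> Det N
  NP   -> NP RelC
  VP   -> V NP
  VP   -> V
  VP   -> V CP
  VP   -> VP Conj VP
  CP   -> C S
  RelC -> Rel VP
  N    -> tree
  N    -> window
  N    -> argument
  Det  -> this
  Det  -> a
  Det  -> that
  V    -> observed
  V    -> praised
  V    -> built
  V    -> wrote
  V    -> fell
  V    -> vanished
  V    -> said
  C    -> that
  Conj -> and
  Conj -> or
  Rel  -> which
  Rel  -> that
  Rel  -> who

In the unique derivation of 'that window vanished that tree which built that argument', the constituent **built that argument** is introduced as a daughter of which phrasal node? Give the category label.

RelC

[S [NP [Det that] [N window]] [VP [V vanished] [NP [NP [Det that] [N tree]] [RelC [Rel which] [VP [V built] [NP [Det that] [N argument]]]]]]]
The span 'built that argument' is the VP node built by VP → V NP.
Its mother is the RelC built by RelC → Rel VP.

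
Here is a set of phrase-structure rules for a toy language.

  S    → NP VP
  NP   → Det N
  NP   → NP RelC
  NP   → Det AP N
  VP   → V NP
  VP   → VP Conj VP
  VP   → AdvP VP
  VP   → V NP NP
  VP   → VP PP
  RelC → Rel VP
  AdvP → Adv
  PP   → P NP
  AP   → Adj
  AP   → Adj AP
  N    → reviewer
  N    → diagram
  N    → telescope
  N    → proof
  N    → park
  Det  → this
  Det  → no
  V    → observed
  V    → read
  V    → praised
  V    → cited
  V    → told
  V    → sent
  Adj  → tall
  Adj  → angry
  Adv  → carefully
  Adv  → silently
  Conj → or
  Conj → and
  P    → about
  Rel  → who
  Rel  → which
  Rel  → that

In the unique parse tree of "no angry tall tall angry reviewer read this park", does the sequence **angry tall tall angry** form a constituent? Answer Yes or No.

[S [NP [Det no] [AP [Adj angry] [AP [Adj tall] [AP [Adj tall] [AP [Adj angry]]]]] [N reviewer]] [VP [V read] [NP [Det this] [N park]]]]
The words 'angry tall tall angry' are exhaustively dominated by a single AP node (built by AP → Adj AP), so they form a constituent.

Yes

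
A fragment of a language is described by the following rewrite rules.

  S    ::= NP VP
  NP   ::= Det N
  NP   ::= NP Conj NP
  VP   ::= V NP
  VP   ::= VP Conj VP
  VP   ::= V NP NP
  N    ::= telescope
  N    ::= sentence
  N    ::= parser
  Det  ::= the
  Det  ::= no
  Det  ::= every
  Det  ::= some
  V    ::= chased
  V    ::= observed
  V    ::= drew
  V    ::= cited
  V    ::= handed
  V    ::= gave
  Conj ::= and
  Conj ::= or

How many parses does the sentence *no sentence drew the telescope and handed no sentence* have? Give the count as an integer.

[S [NP [Det no] [N sentence]] [VP [VP [V drew] [NP [Det the] [N telescope]]] [Conj and] [VP [V handed] [NP [Det no] [N sentence]]]]]
No rule offers an alternative attachment or grouping for any span, so this is the only derivation.

1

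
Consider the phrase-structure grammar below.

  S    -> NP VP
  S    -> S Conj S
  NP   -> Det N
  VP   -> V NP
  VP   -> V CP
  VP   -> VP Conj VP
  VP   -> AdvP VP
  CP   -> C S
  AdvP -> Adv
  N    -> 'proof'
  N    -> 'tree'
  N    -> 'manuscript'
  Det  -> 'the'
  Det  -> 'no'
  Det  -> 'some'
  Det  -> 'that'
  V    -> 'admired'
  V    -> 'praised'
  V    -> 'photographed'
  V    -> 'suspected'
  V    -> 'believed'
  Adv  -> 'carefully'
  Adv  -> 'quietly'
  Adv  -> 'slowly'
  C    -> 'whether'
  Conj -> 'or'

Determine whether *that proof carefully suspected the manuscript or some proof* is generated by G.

For S → NP VP, the only prefix that parses as NP is 'that proof', but the remainder 'carefully suspected the manuscript or some proof' is not a VP under these rules. The alternative S rule S → S Conj S likewise has no satisfying split.

Ungrammatical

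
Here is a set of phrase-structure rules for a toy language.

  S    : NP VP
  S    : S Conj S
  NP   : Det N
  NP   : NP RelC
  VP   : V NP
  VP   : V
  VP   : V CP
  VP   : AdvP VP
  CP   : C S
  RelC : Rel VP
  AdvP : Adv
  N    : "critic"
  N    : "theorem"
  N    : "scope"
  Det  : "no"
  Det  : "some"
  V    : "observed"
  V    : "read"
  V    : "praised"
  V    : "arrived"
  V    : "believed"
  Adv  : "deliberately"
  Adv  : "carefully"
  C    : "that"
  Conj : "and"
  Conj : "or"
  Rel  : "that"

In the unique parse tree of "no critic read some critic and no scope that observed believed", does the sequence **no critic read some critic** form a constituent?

Yes

[S [S [NP [Det no] [N critic]] [VP [V read] [NP [Det some] [N critic]]]] [Conj and] [S [NP [NP [Det no] [N scope]] [RelC [Rel that] [VP [V observed]]]] [VP [V believed]]]]
The words 'no critic read some critic' are exhaustively dominated by a single S node (built by S → NP VP), so they form a constituent.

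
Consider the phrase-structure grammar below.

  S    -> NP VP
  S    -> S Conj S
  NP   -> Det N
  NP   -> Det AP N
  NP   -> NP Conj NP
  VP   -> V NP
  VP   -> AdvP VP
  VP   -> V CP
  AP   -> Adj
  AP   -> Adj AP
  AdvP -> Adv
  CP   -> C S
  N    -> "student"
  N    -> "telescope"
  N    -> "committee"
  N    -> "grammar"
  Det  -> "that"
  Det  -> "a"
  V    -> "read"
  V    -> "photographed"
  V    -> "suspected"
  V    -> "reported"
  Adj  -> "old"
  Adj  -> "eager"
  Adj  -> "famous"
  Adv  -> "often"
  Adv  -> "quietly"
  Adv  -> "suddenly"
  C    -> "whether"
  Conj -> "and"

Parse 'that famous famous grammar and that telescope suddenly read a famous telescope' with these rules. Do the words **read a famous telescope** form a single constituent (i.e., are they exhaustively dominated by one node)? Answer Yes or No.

Yes

[S [NP [NP [Det that] [AP [Adj famous] [AP [Adj famous]]] [N grammar]] [Conj and] [NP [Det that] [N telescope]]] [VP [AdvP [Adv suddenly]] [VP [V read] [NP [Det a] [AP [Adj famous]] [N telescope]]]]]
The words 'read a famous telescope' are exhaustively dominated by a single VP node (built by VP → V NP), so they form a constituent.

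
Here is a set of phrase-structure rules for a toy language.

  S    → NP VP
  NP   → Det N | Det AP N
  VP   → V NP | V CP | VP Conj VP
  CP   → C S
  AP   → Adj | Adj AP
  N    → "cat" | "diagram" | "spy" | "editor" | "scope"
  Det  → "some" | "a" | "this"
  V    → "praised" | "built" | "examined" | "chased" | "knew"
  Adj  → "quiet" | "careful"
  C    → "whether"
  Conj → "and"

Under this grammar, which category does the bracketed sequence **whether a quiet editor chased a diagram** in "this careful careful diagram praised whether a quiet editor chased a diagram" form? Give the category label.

CP

[S [NP [Det this] [AP [Adj careful] [AP [Adj careful]]] [N diagram]] [VP [V praised] [CP [C whether] [S [NP [Det a] [AP [Adj quiet]] [N editor]] [VP [V chased] [NP [Det a] [N diagram]]]]]]]
The span 'whether a quiet editor chased a diagram' is the CP node built by CP → C S.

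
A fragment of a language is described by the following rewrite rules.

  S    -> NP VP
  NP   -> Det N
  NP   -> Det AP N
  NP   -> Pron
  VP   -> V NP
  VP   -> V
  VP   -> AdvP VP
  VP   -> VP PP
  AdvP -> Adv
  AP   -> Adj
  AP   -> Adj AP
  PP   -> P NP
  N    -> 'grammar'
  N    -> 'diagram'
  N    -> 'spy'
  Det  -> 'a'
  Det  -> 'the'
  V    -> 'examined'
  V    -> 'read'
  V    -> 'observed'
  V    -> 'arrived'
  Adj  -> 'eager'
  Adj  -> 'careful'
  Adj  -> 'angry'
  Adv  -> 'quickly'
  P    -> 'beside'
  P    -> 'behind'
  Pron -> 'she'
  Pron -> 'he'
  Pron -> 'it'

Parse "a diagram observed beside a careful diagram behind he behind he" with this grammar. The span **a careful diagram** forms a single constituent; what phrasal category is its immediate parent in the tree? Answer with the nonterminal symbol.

PP

S
  NP
    Det: a
    N: diagram
  VP
    VP
      VP
        VP
          V: observed
        PP
          P: beside
          NP
            Det: a
            AP
              Adj: careful
            N: diagram
      PP
        P: behind
        NP
          Pron: he
    PP
      P: behind
      NP
        Pron: he
The span 'a careful diagram' is the NP node built by NP → Det AP N.
Its mother is the PP built by PP → P NP.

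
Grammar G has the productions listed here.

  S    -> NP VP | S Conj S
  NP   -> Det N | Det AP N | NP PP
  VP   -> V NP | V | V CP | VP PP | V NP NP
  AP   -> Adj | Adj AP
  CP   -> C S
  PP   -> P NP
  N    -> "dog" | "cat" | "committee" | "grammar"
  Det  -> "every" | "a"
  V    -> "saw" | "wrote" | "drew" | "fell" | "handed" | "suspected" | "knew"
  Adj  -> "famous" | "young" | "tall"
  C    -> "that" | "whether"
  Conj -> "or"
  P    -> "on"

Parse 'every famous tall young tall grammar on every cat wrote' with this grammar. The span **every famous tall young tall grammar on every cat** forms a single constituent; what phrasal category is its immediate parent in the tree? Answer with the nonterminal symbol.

S
  NP
    NP
      Det: every
      AP
        Adj: famous
        AP
          Adj: tall
          AP
            Adj: young
            AP
              Adj: tall
      N: grammar
    PP
      P: on
      NP
        Det: every
        N: cat
  VP
    V: wrote
The span 'every famous tall young tall grammar on every cat' is the NP node built by NP → NP PP.
Its mother is the S built by S → NP VP.

S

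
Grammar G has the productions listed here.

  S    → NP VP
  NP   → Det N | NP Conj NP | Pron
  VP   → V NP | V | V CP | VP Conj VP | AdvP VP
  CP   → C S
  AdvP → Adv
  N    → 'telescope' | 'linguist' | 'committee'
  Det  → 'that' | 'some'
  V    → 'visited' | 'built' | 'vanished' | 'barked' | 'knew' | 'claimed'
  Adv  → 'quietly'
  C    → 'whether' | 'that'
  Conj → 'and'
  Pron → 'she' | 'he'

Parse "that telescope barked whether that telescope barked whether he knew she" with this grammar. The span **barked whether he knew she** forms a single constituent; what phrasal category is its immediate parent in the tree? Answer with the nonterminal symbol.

S

S
  NP
    Det: that
    N: telescope
  VP
    V: barked
    CP
      C: whether
      S
        NP
          Det: that
          N: telescope
        VP
          V: barked
          CP
            C: whether
            S
              NP
                Pron: he
              VP
                V: knew
                NP
                  Pron: she
The span 'barked whether he knew she' is the VP node built by VP → V CP.
Its mother is the S built by S → NP VP.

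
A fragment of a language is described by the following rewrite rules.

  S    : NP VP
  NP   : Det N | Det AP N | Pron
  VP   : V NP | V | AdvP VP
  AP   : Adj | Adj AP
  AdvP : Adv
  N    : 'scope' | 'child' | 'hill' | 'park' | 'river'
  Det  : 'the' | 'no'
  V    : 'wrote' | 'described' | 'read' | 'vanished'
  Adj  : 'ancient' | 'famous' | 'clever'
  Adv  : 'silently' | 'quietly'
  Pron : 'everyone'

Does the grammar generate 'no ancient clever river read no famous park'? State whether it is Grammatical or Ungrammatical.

Grammatical

[S [NP [Det no] [AP [Adj ancient] [AP [Adj clever]]] [N river]] [VP [V read] [NP [Det no] [AP [Adj famous]] [N park]]]]
The bracketing above is licensed at every node by one of the given productions, with S at the root.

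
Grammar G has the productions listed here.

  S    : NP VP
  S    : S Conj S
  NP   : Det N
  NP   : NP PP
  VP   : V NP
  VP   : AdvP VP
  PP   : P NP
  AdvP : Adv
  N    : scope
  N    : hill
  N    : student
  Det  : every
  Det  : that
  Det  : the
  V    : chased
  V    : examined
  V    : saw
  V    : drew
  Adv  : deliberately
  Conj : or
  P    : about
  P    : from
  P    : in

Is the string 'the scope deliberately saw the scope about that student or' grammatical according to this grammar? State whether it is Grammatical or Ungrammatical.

Ungrammatical

For S → NP VP, the only prefix that parses as NP is 'the scope', but the remainder 'deliberately saw the scope about that student or' is not a VP under these rules. The alternative S rule S → S Conj S likewise has no satisfying split.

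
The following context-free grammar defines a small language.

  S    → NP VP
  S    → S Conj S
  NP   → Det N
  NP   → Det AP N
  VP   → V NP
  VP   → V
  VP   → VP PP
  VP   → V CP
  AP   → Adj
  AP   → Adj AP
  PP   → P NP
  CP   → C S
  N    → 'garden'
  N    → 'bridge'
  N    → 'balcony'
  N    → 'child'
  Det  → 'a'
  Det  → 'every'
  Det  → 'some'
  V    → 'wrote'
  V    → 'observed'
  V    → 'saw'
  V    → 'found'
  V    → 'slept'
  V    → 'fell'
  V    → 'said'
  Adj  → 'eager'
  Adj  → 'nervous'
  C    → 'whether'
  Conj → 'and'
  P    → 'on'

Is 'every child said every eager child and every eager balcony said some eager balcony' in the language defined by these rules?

[S [S [NP [Det every] [N child]] [VP [V said] [NP [Det every] [AP [Adj eager]] [N child]]]] [Conj and] [S [NP [Det every] [AP [Adj eager]] [N balcony]] [VP [V said] [NP [Det some] [AP [Adj eager]] [N balcony]]]]]
Each bracket corresponds to one application of a listed rule, so the string is derivable from S.

Grammatical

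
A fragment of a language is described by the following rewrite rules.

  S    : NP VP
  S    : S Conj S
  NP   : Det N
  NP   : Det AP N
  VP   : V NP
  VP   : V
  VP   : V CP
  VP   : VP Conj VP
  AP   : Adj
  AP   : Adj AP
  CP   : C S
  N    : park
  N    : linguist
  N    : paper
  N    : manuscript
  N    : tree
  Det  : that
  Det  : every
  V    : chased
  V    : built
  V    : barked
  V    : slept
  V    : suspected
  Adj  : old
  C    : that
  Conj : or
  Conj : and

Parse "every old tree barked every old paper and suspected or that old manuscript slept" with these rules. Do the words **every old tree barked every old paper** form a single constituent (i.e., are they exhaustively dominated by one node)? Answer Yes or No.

[S [S [NP [Det every] [AP [Adj old]] [N tree]] [VP [VP [V barked] [NP [Det every] [AP [Adj old]] [N paper]]] [Conj and] [VP [V suspected]]]] [Conj or] [S [NP [Det that] [AP [Adj old]] [N manuscript]] [VP [V slept]]]]
The smallest constituent containing 'every old tree barked every old paper' is the S spanning 'every old tree barked every old paper and suspected'; no single node in the tree dominates exactly the given words.

No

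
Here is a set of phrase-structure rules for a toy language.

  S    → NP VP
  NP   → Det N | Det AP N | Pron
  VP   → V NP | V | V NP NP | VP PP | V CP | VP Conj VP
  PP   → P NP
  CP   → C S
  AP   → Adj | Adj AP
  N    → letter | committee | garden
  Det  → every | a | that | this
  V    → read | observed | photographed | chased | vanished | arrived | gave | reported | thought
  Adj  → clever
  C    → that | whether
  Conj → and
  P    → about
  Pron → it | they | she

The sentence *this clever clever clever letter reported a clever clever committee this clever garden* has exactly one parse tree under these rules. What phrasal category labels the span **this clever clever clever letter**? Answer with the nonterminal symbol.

NP

[S [NP [Det this] [AP [Adj clever] [AP [Adj clever] [AP [Adj clever]]]] [N letter]] [VP [V reported] [NP [Det a] [AP [Adj clever] [AP [Adj clever]]] [N committee]] [NP [Det this] [AP [Adj clever]] [N garden]]]]
The span 'this clever clever clever letter' is the NP node built by NP → Det AP N.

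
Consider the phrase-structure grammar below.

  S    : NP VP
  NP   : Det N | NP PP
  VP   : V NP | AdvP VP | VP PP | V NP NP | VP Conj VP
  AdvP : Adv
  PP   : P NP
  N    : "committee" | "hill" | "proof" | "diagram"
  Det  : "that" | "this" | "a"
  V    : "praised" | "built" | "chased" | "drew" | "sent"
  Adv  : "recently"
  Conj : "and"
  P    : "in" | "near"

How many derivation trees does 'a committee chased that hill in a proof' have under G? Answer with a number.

The two bracketings:
[S [NP [Det a] [N committee]] [VP [V chased] [NP [NP [Det that] [N hill]] [PP [P in] [NP [Det a] [N proof]]]]]]
[S [NP [Det a] [N committee]] [VP [VP [V chased] [NP [Det that] [N hill]]] [PP [P in] [NP [Det a] [N proof]]]]]
The difference turns on whether NP → NP PP is used at the relevant span, versus an alternative expansion of NP.

2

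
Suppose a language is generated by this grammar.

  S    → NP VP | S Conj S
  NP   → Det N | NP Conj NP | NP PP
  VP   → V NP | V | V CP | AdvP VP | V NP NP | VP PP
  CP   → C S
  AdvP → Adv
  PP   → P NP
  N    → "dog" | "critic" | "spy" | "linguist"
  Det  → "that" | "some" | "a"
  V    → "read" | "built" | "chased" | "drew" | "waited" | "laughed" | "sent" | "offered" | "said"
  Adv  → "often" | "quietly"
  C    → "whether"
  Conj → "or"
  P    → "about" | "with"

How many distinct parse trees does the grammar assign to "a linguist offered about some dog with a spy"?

2

The two bracketings:
[S [NP [Det a] [N linguist]] [VP [VP [V offered]] [PP [P about] [NP [NP [Det some] [N dog]] [PP [P with] [NP [Det a] [N spy]]]]]]]
[S [NP [Det a] [N linguist]] [VP [VP [VP [V offered]] [PP [P about] [NP [Det some] [N dog]]]] [PP [P with] [NP [Det a] [N spy]]]]]
The difference turns on whether NP → NP PP is used at the relevant span, versus an alternative expansion of NP.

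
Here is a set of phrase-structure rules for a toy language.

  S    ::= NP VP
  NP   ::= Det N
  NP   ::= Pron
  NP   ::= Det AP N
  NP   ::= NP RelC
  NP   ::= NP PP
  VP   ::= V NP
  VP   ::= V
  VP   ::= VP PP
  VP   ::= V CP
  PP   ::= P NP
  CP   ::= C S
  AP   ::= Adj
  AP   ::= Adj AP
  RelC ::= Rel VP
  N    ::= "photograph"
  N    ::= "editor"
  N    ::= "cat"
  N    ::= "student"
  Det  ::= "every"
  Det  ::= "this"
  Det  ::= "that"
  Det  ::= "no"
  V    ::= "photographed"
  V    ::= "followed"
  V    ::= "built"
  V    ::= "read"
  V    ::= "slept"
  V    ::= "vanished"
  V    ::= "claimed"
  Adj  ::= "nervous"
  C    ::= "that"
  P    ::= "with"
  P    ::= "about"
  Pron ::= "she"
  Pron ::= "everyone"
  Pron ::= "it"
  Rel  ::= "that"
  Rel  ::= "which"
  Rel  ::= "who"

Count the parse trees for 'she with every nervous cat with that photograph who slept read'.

Two of the 5 distinct bracketings:
[S [NP [NP [NP [Pron she]] [PP [P with] [NP [NP [Det every] [AP [Adj nervous]] [N cat]] [PP [P with] [NP [Det that] [N photograph]]]]]] [RelC [Rel who] [VP [V slept]]]] [VP [V read]]]
[S [NP [NP [NP [NP [Pron she]] [PP [P with] [NP [Det every] [AP [Adj nervous]] [N cat]]]] [PP [P with] [NP [Det that] [N photograph]]]] [RelC [Rel who] [VP [V slept]]]] [VP [V read]]]
The trees differ in how a recursive rule is bracketed over the same span.

5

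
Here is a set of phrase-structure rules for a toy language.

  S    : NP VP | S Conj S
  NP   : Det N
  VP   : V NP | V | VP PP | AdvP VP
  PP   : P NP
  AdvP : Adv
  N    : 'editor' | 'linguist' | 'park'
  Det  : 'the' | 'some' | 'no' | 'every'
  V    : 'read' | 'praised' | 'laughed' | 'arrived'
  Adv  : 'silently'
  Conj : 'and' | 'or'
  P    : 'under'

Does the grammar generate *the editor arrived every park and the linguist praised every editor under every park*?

Grammatical

S
  S
    NP
      Det: the
      N: editor
    VP
      V: arrived
      NP
        Det: every
        N: park
  Conj: and
  S
    NP
      Det: the
      N: linguist
    VP
      VP
        V: praised
        NP
          Det: every
          N: editor
      PP
        P: under
        NP
          Det: every
          N: park
Each bracket corresponds to one application of a listed rule, so the string is derivable from S.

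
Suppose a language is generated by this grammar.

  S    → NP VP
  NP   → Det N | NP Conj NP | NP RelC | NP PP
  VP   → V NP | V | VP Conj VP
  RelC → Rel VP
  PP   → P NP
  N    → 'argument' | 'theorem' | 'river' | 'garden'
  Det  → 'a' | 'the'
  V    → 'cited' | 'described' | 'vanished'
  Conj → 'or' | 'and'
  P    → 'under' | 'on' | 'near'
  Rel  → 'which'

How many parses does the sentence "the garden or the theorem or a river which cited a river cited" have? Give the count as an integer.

Two of the 5 distinct bracketings:
[S [NP [NP [Det the] [N garden]] [Conj or] [NP [NP [Det the] [N theorem]] [Conj or] [NP [NP [Det a] [N river]] [RelC [Rel which] [VP [V cited] [NP [Det a] [N river]]]]]]] [VP [V cited]]]
[S [NP [NP [Det the] [N garden]] [Conj or] [NP [NP [NP [Det the] [N theorem]] [Conj or] [NP [Det a] [N river]]] [RelC [Rel which] [VP [V cited] [NP [Det a] [N river]]]]]] [VP [V cited]]]
The trees differ in how a recursive rule is bracketed over the same span.

5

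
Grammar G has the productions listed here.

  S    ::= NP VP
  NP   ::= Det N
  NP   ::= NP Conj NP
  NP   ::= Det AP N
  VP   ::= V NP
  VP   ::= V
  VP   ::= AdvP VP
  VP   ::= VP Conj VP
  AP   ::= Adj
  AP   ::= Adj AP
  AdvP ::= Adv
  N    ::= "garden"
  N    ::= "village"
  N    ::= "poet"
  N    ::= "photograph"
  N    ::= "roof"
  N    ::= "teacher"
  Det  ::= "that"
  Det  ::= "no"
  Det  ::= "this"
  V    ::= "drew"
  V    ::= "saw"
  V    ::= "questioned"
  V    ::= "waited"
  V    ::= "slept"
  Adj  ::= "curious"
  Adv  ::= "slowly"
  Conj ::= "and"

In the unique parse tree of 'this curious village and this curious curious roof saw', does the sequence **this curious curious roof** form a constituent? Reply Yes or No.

[S [NP [NP [Det this] [AP [Adj curious]] [N village]] [Conj and] [NP [Det this] [AP [Adj curious] [AP [Adj curious]]] [N roof]]] [VP [V saw]]]
The words 'this curious curious roof' are exhaustively dominated by a single NP node (built by NP → Det AP N), so they form a constituent.

Yes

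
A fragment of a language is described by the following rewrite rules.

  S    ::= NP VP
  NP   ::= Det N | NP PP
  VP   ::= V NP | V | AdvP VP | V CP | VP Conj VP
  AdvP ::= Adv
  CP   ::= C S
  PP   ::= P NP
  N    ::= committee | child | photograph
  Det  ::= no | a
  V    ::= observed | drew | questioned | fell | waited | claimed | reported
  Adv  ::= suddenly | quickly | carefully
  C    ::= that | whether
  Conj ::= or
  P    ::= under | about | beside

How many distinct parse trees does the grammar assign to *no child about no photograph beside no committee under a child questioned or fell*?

Two of the 5 distinct bracketings:
[S [NP [NP [Det no] [N child]] [PP [P about] [NP [NP [Det no] [N photograph]] [PP [P beside] [NP [NP [Det no] [N committee]] [PP [P under] [NP [Det a] [N child]]]]]]]] [VP [VP [V questioned]] [Conj or] [VP [V fell]]]]
[S [NP [NP [Det no] [N child]] [PP [P about] [NP [NP [NP [Det no] [N photograph]] [PP [P beside] [NP [Det no] [N committee]]]] [PP [P under] [NP [Det a] [N child]]]]]] [VP [VP [V questioned]] [Conj or] [VP [V fell]]]]
The trees differ in how a recursive rule is bracketed over the same span.

5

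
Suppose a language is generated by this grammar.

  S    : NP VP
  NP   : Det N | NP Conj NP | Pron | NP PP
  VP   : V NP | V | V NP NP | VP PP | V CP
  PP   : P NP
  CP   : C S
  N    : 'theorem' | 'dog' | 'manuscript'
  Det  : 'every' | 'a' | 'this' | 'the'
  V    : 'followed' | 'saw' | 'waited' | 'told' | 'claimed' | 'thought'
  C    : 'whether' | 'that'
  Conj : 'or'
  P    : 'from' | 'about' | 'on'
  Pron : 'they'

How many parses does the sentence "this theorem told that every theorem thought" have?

1

[S [NP [Det this] [N theorem]] [VP [V told] [CP [C that] [S [NP [Det every] [N theorem]] [VP [V thought]]]]]]
No rule offers an alternative attachment or grouping for any span, so this is the only derivation.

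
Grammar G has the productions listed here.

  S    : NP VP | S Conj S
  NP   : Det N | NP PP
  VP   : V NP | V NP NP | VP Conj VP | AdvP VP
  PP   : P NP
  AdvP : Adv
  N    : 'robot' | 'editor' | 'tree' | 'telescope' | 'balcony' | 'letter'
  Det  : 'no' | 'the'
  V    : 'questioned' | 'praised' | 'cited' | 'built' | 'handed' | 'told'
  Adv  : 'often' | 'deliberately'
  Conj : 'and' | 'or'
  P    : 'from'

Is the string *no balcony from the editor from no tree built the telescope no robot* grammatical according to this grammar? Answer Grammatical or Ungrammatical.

Grammatical

[S [NP [NP [Det no] [N balcony]] [PP [P from] [NP [NP [Det the] [N editor]] [PP [P from] [NP [Det no] [N tree]]]]]] [VP [V built] [NP [Det the] [N telescope]] [NP [Det no] [N robot]]]]
Every word is introduced by a lexical rule and the phrasal rules combine the resulting categories into a single S.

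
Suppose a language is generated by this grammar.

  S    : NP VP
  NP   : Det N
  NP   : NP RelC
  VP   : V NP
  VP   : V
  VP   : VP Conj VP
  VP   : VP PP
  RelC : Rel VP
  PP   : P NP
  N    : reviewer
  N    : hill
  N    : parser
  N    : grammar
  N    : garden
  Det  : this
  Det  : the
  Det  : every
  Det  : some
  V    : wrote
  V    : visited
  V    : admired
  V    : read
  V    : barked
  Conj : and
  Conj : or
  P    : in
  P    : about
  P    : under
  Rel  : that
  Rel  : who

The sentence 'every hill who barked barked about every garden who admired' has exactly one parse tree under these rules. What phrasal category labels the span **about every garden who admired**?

S
  NP
    NP
      Det: every
      N: hill
    RelC
      Rel: who
      VP
        V: barked
  VP
    VP
      V: barked
    PP
      P: about
      NP
        NP
          Det: every
          N: garden
        RelC
          Rel: who
          VP
            V: admired
The span 'about every garden who admired' is the PP node built by PP → P NP.

PP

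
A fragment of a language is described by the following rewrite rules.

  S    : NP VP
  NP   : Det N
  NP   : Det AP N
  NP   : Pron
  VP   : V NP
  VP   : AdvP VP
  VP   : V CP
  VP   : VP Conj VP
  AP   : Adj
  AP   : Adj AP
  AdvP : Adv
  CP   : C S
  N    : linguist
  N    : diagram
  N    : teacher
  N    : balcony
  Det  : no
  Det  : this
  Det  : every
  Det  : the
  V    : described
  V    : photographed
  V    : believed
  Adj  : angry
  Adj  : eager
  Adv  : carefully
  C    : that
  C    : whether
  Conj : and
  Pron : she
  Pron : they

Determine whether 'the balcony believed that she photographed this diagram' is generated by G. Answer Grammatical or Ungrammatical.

[S [NP [Det the] [N balcony]] [VP [V believed] [CP [C that] [S [NP [Pron she]] [VP [V photographed] [NP [Det this] [N diagram]]]]]]]
The bracketing above is licensed at every node by one of the given productions, with S at the root.

Grammatical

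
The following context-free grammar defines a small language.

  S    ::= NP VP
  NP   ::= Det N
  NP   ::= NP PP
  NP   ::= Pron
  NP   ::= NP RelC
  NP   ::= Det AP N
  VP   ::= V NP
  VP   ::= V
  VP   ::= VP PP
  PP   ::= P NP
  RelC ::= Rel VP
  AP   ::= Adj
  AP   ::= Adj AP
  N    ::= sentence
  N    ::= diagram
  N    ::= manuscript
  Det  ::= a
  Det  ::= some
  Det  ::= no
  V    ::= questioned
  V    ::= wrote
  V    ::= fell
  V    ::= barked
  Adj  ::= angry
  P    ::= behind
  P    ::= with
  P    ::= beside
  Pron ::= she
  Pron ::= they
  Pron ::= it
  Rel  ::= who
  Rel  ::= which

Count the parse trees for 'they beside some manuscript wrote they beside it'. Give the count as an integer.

The two bracketings:
[S [NP [NP [Pron they]] [PP [P beside] [NP [Det some] [N manuscript]]]] [VP [V wrote] [NP [NP [Pron they]] [PP [P beside] [NP [Pron it]]]]]]
[S [NP [NP [Pron they]] [PP [P beside] [NP [Det some] [N manuscript]]]] [VP [VP [V wrote] [NP [Pron they]]] [PP [P beside] [NP [Pron it]]]]]
The difference turns on whether VP → VP PP is used at the relevant span, versus an alternative expansion of VP.

2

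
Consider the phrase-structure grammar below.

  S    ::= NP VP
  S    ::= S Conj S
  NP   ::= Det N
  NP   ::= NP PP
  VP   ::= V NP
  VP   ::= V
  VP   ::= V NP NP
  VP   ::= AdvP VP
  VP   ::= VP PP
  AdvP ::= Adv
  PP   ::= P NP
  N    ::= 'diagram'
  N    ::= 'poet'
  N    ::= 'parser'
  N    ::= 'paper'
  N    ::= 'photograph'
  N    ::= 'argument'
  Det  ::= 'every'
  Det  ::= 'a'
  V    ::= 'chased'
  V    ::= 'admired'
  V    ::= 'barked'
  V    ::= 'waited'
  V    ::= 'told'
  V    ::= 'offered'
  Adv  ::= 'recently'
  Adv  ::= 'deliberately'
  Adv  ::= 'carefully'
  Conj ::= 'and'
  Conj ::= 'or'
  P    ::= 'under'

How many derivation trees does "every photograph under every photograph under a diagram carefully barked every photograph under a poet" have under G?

Two of the 6 distinct bracketings:
[S [NP [NP [Det every] [N photograph]] [PP [P under] [NP [NP [Det every] [N photograph]] [PP [P under] [NP [Det a] [N diagram]]]]]] [VP [AdvP [Adv carefully]] [VP [V barked] [NP [NP [Det every] [N photograph]] [PP [P under] [NP [Det a] [N poet]]]]]]]
[S [NP [NP [Det every] [N photograph]] [PP [P under] [NP [NP [Det every] [N photograph]] [PP [P under] [NP [Det a] [N diagram]]]]]] [VP [AdvP [Adv carefully]] [VP [VP [V barked] [NP [Det every] [N photograph]]] [PP [P under] [NP [Det a] [N poet]]]]]]
The difference turns on whether VP → VP PP is used at the relevant span, versus an alternative expansion of VP.

6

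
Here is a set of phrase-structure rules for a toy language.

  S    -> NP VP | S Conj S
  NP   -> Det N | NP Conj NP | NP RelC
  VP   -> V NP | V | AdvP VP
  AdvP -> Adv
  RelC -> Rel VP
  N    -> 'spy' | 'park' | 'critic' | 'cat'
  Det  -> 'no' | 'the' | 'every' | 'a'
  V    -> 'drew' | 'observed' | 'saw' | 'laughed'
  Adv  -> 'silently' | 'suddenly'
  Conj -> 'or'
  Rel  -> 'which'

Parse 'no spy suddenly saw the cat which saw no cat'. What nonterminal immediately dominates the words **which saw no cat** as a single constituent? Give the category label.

[S [NP [Det no] [N spy]] [VP [AdvP [Adv suddenly]] [VP [V saw] [NP [NP [Det the] [N cat]] [RelC [Rel which] [VP [V saw] [NP [Det no] [N cat]]]]]]]]
The span 'which saw no cat' is the RelC node built by RelC → Rel VP.

RelC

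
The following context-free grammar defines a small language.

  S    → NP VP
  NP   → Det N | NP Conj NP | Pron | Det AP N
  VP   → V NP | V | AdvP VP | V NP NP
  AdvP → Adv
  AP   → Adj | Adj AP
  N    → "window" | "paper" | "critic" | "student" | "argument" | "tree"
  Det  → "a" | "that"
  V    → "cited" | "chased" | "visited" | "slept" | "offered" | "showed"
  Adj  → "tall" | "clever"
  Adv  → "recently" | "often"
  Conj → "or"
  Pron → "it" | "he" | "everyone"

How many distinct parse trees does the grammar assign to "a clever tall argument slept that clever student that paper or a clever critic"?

[S [NP [Det a] [AP [Adj clever] [AP [Adj tall]]] [N argument]] [VP [V slept] [NP [Det that] [AP [Adj clever]] [N student]] [NP [NP [Det that] [N paper]] [Conj or] [NP [Det a] [AP [Adj clever]] [N critic]]]]]
No rule offers an alternative attachment or grouping for any span, so this is the only derivation.

1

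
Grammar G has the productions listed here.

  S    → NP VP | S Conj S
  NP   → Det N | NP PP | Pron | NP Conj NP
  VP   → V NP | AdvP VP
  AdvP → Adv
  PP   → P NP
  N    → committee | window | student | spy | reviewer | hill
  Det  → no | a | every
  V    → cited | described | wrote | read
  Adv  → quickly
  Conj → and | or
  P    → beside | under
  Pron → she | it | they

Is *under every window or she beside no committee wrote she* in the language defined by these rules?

Ungrammatical

For S → NP VP, no prefix of the string parses as an NP. The alternative S rule S → S Conj S likewise has no satisfying split.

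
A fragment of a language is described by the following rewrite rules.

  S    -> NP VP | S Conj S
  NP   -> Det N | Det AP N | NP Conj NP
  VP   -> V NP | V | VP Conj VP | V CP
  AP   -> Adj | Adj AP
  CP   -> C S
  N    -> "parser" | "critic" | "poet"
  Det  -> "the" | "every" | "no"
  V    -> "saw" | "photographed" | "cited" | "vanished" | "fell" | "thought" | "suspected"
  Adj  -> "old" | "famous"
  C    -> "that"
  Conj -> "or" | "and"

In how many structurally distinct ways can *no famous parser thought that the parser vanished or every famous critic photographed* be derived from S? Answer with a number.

2

The two bracketings:
[S [NP [Det no] [AP [Adj famous]] [N parser]] [VP [V thought] [CP [C that] [S [S [NP [Det the] [N parser]] [VP [V vanished]]] [Conj or] [S [NP [Det every] [AP [Adj famous]] [N critic]] [VP [V photographed]]]]]]]
[S [S [NP [Det no] [AP [Adj famous]] [N parser]] [VP [V thought] [CP [C that] [S [NP [Det the] [N parser]] [VP [V vanished]]]]]] [Conj or] [S [NP [Det every] [AP [Adj famous]] [N critic]] [VP [V photographed]]]]
The trees differ in how a recursive rule is bracketed over the same span.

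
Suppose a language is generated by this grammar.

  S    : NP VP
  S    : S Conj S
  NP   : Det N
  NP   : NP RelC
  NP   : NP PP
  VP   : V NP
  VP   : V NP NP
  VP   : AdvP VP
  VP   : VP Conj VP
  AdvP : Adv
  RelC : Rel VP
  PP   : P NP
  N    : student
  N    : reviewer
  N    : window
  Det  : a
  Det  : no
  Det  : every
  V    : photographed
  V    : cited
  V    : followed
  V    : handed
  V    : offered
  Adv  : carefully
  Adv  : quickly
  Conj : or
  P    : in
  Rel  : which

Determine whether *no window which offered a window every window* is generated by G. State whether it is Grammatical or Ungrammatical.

For S → NP VP, every NP-prefix leaves a non-VP remainder: after 'no window' the remainder is not a VP; after 'no window which offered a window' the remainder is not a VP. The alternative S rule S → S Conj S likewise has no satisfying split.

Ungrammatical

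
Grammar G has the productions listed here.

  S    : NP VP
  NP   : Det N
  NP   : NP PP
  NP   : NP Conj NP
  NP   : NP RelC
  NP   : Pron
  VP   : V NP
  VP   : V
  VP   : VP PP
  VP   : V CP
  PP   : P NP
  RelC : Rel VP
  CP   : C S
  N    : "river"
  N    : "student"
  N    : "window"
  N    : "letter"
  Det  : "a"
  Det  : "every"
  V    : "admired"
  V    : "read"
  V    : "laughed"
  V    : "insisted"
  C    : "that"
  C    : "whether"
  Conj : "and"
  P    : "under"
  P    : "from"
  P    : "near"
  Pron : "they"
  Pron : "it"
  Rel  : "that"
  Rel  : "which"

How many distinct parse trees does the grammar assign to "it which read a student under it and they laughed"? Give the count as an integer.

7

Two of the 7 distinct bracketings:
[S [NP [NP [NP [Pron it]] [RelC [Rel which] [VP [V read] [NP [Det a] [N student]]]]] [PP [P under] [NP [NP [Pron it]] [Conj and] [NP [Pron they]]]]] [VP [V laughed]]]
[S [NP [NP [NP [NP [Pron it]] [RelC [Rel which] [VP [V read] [NP [Det a] [N student]]]]] [PP [P under] [NP [Pron it]]]] [Conj and] [NP [Pron they]]] [VP [V laughed]]]
The trees differ in how a recursive rule is bracketed over the same span.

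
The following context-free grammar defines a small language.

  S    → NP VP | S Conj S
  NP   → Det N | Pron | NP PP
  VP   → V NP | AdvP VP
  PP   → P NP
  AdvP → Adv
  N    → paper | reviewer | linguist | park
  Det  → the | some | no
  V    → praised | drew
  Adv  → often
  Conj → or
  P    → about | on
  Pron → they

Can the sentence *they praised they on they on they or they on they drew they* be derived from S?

Grammatical

S
  S
    NP
      Pron: they
    VP
      V: praised
      NP
        NP
          Pron: they
        PP
          P: on
          NP
            NP
              Pron: they
            PP
              P: on
              NP
                Pron: they
  Conj: or
  S
    NP
      NP
        Pron: they
      PP
        P: on
        NP
          Pron: they
    VP
      V: drew
      NP
        Pron: they
The bracketing above is licensed at every node by one of the given productions, with S at the root.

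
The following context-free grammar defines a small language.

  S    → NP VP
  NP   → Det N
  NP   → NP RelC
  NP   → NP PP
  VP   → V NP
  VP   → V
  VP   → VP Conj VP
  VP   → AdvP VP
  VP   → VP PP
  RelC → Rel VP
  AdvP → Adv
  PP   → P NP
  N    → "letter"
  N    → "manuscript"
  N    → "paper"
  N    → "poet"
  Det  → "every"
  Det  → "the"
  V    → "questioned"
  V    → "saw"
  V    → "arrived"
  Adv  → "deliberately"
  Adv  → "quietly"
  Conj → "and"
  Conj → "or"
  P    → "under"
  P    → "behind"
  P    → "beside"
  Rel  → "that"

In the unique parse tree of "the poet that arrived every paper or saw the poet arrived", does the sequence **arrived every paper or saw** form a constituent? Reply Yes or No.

No

[S [NP [NP [Det the] [N poet]] [RelC [Rel that] [VP [VP [V arrived] [NP [Det every] [N paper]]] [Conj or] [VP [V saw] [NP [Det the] [N poet]]]]]] [VP [V arrived]]]
The smallest constituent containing 'arrived every paper or saw' is the VP spanning 'arrived every paper or saw the poet'; no single node in the tree dominates exactly the given words.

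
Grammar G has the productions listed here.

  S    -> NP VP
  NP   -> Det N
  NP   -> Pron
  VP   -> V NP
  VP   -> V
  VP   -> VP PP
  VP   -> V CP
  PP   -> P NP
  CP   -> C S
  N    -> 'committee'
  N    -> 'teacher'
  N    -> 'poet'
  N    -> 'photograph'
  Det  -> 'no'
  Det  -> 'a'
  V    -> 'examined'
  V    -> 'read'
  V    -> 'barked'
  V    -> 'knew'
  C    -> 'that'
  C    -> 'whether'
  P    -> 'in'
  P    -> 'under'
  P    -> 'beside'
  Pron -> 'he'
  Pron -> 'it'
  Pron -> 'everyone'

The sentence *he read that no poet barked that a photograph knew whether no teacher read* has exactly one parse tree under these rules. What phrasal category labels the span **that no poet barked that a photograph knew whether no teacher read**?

CP

S
  NP
    Pron: he
  VP
    V: read
    CP
      C: that
      S
        NP
          Det: no
          N: poet
        VP
          V: barked
          CP
            C: that
            S
              NP
                Det: a
                N: photograph
              VP
                V: knew
                CP
                  C: whether
                  S
                    NP
                      Det: no
                      N: teacher
                    VP
                      V: read
The span 'that no poet barked that a photograph knew whether no teacher read' is the CP node built by CP → C S.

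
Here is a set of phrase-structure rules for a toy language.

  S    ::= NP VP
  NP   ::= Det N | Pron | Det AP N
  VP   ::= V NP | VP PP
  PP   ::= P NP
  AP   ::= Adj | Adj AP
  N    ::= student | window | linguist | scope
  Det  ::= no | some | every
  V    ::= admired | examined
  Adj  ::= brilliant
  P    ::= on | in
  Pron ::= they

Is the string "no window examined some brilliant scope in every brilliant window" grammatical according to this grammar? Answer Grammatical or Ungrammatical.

Grammatical

[S [NP [Det no] [N window]] [VP [VP [V examined] [NP [Det some] [AP [Adj brilliant]] [N scope]]] [PP [P in] [NP [Det every] [AP [Adj brilliant]] [N window]]]]]
Each bracket corresponds to one application of a listed rule, so the string is derivable from S.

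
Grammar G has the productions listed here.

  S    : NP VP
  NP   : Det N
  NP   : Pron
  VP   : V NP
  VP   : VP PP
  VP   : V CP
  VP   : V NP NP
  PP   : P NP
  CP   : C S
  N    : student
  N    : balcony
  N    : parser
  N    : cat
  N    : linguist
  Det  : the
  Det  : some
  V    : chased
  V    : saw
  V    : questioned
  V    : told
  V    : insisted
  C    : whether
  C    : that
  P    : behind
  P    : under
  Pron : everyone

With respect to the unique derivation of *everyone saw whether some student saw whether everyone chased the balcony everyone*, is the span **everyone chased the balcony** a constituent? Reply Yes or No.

No

[S [NP [Pron everyone]] [VP [V saw] [CP [C whether] [S [NP [Det some] [N student]] [VP [V saw] [CP [C whether] [S [NP [Pron everyone]] [VP [V chased] [NP [Det the] [N balcony]] [NP [Pron everyone]]]]]]]]]]
The smallest constituent containing 'everyone chased the balcony' is the S spanning 'everyone chased the balcony everyone'; no single node in the tree dominates exactly the given words.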